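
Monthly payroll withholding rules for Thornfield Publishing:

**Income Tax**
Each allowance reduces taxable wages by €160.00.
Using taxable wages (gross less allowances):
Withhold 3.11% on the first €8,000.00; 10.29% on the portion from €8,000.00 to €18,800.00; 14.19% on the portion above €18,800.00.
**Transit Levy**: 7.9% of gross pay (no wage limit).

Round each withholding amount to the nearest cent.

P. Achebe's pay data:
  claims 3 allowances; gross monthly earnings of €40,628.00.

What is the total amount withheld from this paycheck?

€7,599.01

Income Tax: taxable = €40,628.00 − 3×€160.00 = €40,148.00
  €1,360.12 + 14.19% × (€40,148.00 − €18,800.00) = €1,360.12 + 14.19% × €21,348.00 = €4,389.40
Transit Levy: 7.9% × €40,628.00 = €3,209.61
Total: €4,389.40 + €3,209.61 = €7,599.01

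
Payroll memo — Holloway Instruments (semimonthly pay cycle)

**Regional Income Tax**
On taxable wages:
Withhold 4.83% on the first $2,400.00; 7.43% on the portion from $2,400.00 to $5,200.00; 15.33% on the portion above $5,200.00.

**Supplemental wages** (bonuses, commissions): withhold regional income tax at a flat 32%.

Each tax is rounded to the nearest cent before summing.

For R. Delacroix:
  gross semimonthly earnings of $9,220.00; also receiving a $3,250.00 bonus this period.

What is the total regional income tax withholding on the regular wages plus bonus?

Regional Income Tax: taxable = $9,220.00
  $323.96 + 15.33% × ($9,220.00 − $5,200.00) = $323.96 + 15.33% × $4,020.00 = $940.23
Supplemental (32% flat on bonus): 32% × $3,250.00 = $1,040.00
Total regional income tax: $940.23 + $1,040.00 = $1,980.23

$1,980.23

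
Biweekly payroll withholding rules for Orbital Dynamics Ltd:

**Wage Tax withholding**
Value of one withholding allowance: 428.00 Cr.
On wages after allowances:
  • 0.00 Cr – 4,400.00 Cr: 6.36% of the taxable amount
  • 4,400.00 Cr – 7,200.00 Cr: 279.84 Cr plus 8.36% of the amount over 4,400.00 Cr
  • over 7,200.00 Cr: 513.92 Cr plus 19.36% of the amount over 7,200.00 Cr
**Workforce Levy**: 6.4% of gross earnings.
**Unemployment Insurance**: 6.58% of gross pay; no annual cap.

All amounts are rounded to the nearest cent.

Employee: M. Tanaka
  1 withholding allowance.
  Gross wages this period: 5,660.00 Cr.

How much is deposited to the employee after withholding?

Wage Tax: taxable = 5,660.00 Cr − 1×428.00 Cr = 5,232.00 Cr
  279.84 Cr + 8.36% × (5,232.00 Cr − 4,400.00 Cr) = 279.84 Cr + 8.36% × 832.00 Cr = 349.40 Cr
Workforce Levy: 6.4% × 5,660.00 Cr = 362.24 Cr
Unemployment Insurance: 6.58% × 5,660.00 Cr = 372.43 Cr
Total withheld: 349.40 Cr + 362.24 Cr + 372.43 Cr = 1,084.07 Cr
Net pay: 5,660.00 Cr − 1,084.07 Cr = 4,575.93 Cr

4,575.93 Cr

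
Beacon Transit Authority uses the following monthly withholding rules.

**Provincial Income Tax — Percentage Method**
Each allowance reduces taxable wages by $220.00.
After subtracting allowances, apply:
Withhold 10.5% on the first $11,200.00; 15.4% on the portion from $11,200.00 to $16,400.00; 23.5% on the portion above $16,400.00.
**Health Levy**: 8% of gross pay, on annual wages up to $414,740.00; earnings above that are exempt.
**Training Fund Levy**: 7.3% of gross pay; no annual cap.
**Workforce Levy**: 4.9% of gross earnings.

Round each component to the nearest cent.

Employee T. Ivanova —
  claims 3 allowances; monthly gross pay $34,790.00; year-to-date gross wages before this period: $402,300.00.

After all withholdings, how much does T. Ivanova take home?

$23,407.07

Provincial Income Tax: taxable = $34,790.00 − 3×$220.00 = $34,130.00
  $1,976.80 + 23.5% × ($34,130.00 − $16,400.00) = $1,976.80 + 23.5% × $17,730.00 = $6,143.35
Health Levy: cap $414,740.00 − YTD $402,300.00 = $12,440.00 subject; 8% × $12,440.00 = $995.20
Training Fund Levy: 7.3% × $34,790.00 = $2,539.67
Workforce Levy: 4.9% × $34,790.00 = $1,704.71
Total withheld: $6,143.35 + $995.20 + $2,539.67 + $1,704.71 = $11,382.93
Net pay: $34,790.00 − $11,382.93 = $23,407.07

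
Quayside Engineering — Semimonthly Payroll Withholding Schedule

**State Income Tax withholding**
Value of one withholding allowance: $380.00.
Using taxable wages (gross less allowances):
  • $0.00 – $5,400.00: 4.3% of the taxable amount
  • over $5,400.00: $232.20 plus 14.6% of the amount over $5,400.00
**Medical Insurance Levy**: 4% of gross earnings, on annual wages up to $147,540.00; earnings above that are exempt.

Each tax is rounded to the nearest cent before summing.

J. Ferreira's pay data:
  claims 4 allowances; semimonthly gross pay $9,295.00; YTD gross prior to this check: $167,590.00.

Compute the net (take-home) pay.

$8,716.05

State Income Tax: taxable = $9,295.00 − 4×$380.00 = $7,775.00
  $232.20 + 14.6% × ($7,775.00 − $5,400.00) = $232.20 + 14.6% × $2,375.00 = $578.95
Medical Insurance Levy: YTD $167,590.00 ≥ cap $147,540.00 → $0.00
Total withheld: $578.95 + $0.00 = $578.95
Net pay: $9,295.00 − $578.95 = $8,716.05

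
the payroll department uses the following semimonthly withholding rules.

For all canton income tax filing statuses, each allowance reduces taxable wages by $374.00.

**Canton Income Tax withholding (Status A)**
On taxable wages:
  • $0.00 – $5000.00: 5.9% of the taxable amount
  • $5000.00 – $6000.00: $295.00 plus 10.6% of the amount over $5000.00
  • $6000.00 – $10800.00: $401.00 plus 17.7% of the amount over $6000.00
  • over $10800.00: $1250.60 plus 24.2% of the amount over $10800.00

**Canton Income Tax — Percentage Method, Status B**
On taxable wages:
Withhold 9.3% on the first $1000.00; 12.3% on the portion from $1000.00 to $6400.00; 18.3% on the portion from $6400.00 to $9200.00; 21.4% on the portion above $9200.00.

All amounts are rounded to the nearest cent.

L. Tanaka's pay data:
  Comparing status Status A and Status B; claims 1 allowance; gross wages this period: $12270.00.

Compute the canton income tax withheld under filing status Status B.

$1846.54

Canton Income Tax (Status B): taxable = $12270.00 − 1×$374.00 = $11896.00
  $1269.60 + 21.4% × ($11896.00 − $9200.00) = $1269.60 + 21.4% × $2696.00 = $1846.54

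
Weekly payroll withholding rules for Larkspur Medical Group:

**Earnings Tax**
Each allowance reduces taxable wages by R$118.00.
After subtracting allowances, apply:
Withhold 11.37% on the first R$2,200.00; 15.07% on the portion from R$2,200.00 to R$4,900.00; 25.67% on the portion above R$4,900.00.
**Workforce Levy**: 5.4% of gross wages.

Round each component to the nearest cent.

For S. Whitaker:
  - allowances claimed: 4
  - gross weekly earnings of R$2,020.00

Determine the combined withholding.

Earnings Tax: taxable = R$2,020.00 − 4×R$118.00 = R$1,548.00
  11.37% × R$1,548.00 = R$176.01
Workforce Levy: 5.4% × R$2,020.00 = R$109.08
Total: R$176.01 + R$109.08 = R$285.09

R$285.09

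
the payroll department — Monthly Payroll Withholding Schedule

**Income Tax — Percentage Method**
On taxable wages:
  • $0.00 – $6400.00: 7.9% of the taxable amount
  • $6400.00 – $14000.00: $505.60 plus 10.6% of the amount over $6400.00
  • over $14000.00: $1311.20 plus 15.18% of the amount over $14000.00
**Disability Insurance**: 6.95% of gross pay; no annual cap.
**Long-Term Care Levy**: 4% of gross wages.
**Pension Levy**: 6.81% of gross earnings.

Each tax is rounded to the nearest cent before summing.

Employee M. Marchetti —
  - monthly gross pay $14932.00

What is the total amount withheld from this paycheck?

Income Tax: taxable = $14932.00
  $1311.20 + 15.18% × ($14932.00 − $14000.00) = $1311.20 + 15.18% × $932.00 = $1452.68
Disability Insurance: 6.95% × $14932.00 = $1037.77
Long-Term Care Levy: 4% × $14932.00 = $597.28
Pension Levy: 6.81% × $14932.00 = $1016.87
Total: $1452.68 + $1037.77 + $597.28 + $1016.87 = $4104.60

$4104.60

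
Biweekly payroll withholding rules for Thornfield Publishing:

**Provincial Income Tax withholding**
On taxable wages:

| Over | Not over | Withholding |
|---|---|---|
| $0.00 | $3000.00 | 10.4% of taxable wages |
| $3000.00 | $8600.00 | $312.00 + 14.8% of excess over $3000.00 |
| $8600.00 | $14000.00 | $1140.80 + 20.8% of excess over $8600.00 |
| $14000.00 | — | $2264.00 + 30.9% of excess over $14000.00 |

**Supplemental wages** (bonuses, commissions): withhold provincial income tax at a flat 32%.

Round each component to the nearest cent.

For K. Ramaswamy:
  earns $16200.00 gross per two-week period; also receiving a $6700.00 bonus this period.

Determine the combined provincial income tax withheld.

Provincial Income Tax: taxable = $16200.00
  $2264.00 + 30.9% × ($16200.00 − $14000.00) = $2264.00 + 30.9% × $2200.00 = $2943.80
Supplemental (32% flat on bonus): 32% × $6700.00 = $2144.00
Total provincial income tax: $2943.80 + $2144.00 = $5087.80

$5087.80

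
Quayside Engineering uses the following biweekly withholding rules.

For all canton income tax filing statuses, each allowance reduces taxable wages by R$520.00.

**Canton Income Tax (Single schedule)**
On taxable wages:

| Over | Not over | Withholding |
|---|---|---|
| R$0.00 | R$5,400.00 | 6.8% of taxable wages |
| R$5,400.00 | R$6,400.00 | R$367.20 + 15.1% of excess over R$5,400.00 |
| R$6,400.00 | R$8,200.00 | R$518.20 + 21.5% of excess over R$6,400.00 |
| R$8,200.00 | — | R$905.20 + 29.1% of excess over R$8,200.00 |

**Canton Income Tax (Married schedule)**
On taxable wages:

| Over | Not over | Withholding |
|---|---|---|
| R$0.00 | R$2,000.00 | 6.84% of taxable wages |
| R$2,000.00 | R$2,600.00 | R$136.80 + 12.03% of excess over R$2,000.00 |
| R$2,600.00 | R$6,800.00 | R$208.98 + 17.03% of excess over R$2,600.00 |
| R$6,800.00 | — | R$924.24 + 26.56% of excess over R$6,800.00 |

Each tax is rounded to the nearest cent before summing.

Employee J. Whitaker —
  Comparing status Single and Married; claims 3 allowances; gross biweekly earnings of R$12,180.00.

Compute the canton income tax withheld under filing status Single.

Canton Income Tax (Single): taxable = R$12,180.00 − 3×R$520.00 = R$10,620.00
  R$905.20 + 29.1% × (R$10,620.00 − R$8,200.00) = R$905.20 + 29.1% × R$2,420.00 = R$1,609.42

R$1,609.42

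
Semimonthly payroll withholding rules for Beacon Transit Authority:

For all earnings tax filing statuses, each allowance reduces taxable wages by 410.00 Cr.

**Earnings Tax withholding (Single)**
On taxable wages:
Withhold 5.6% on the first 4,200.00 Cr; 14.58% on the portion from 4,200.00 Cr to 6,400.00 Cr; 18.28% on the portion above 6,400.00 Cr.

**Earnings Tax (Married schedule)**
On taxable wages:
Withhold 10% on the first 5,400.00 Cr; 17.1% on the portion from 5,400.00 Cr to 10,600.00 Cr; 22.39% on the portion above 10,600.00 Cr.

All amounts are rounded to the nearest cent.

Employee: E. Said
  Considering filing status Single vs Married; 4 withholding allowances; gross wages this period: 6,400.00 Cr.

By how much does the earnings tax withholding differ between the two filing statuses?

159.15 Cr

Earnings Tax (Single): taxable = 6,400.00 Cr − 4×410.00 Cr = 4,760.00 Cr
  235.20 Cr + 14.58% × (4,760.00 Cr − 4,200.00 Cr) = 235.20 Cr + 14.58% × 560.00 Cr = 316.85 Cr
Earnings Tax (Married): taxable = 6,400.00 Cr − 4×410.00 Cr = 4,760.00 Cr
  10% × 4,760.00 Cr = 476.00 Cr
Difference: |316.85 Cr − 476.00 Cr| = 159.15 Cr (higher under Married)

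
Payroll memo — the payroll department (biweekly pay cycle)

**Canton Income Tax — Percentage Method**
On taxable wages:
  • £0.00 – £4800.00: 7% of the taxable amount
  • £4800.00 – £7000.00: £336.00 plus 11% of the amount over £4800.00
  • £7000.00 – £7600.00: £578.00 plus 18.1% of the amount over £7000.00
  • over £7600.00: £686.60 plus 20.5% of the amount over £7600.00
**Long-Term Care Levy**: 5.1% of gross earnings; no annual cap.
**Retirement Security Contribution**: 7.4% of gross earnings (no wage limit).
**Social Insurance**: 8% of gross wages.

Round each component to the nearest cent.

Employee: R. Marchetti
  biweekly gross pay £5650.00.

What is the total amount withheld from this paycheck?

£1587.75

Canton Income Tax: taxable = £5650.00
  £336.00 + 11% × (£5650.00 − £4800.00) = £336.00 + 11% × £850.00 = £429.50
Long-Term Care Levy: 5.1% × £5650.00 = £288.15
Retirement Security Contribution: 7.4% × £5650.00 = £418.10
Social Insurance: 8% × £5650.00 = £452.00
Total: £429.50 + £288.15 + £418.10 + £452.00 = £1587.75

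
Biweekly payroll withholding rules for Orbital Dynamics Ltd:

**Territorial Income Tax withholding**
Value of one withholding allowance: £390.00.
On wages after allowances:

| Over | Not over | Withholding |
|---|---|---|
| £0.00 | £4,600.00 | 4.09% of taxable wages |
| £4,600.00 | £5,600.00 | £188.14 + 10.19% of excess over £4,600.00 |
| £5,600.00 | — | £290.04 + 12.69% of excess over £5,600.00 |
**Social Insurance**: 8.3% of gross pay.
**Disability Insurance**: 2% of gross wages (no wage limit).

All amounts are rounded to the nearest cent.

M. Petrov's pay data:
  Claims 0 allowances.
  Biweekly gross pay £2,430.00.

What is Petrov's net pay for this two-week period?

£2,080.32

Territorial Income Tax: taxable = £2,430.00
  4.09% × £2,430.00 = £99.39
Social Insurance: 8.3% × £2,430.00 = £201.69
Disability Insurance: 2% × £2,430.00 = £48.60
Total withheld: £99.39 + £201.69 + £48.60 = £349.68
Net pay: £2,430.00 − £349.68 = £2,080.32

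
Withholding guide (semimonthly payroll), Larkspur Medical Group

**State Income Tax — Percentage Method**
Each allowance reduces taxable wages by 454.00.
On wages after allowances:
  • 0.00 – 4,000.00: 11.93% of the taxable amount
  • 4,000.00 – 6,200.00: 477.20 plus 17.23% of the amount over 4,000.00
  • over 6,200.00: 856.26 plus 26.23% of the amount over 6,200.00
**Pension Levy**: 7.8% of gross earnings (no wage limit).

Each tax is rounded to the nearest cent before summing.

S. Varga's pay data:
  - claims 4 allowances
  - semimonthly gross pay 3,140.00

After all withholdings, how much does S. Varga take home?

State Income Tax: taxable = 3,140.00 − 4×454.00 = 1,324.00
  11.93% × 1,324.00 = 157.95
Pension Levy: 7.8% × 3,140.00 = 244.92
Total withheld: 157.95 + 244.92 = 402.87
Net pay: 3,140.00 − 402.87 = 2,737.13

2,737.13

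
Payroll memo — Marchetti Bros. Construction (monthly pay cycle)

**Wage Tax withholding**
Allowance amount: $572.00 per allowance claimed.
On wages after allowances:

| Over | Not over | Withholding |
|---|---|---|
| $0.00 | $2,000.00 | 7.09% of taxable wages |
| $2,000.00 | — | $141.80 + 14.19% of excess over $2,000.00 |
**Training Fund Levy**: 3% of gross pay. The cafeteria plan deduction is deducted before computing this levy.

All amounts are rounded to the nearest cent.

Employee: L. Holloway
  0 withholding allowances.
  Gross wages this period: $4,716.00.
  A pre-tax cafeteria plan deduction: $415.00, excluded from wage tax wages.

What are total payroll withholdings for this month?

$597.34

Wage Tax: taxable = $4,716.00 − $415.00 = $4,301.00
  $141.80 + 14.19% × ($4,301.00 − $2,000.00) = $141.80 + 14.19% × $2,301.00 = $468.31
Training Fund Levy: 3% × $4,301.00 = $129.03
Total: $468.31 + $129.03 = $597.34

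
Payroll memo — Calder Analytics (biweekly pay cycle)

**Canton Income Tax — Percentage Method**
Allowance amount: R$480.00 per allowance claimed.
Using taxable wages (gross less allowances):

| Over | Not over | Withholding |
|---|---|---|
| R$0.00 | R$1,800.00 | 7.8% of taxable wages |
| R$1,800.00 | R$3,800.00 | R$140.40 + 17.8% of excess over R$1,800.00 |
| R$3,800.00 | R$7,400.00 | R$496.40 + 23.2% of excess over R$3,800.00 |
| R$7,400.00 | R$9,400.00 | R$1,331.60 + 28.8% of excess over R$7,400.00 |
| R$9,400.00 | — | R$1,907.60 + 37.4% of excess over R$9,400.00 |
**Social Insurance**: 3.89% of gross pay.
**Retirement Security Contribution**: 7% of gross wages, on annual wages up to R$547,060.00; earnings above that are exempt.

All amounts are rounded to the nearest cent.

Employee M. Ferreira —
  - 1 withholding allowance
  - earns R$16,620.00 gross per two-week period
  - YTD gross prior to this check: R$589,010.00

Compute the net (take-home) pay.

R$11,545.12

Canton Income Tax: taxable = R$16,620.00 − 1×R$480.00 = R$16,140.00
  R$1,907.60 + 37.4% × (R$16,140.00 − R$9,400.00) = R$1,907.60 + 37.4% × R$6,740.00 = R$4,428.36
Social Insurance: 3.89% × R$16,620.00 = R$646.52
Retirement Security Contribution: YTD R$589,010.00 ≥ cap R$547,060.00 → R$0.00
Total withheld: R$4,428.36 + R$646.52 + R$0.00 = R$5,074.88
Net pay: R$16,620.00 − R$5,074.88 = R$11,545.12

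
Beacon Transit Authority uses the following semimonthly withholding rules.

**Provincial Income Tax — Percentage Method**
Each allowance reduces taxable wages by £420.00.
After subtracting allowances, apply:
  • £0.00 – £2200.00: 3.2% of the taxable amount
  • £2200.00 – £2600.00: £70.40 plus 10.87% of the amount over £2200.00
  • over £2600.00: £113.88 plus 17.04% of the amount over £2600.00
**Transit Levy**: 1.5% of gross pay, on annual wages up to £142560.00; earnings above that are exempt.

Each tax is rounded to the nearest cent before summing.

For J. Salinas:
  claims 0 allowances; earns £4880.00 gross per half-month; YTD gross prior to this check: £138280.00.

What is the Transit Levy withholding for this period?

£64.20

Transit Levy: cap £142560.00 − YTD £138280.00 = £4280.00 subject; 1.5% × £4280.00 = £64.20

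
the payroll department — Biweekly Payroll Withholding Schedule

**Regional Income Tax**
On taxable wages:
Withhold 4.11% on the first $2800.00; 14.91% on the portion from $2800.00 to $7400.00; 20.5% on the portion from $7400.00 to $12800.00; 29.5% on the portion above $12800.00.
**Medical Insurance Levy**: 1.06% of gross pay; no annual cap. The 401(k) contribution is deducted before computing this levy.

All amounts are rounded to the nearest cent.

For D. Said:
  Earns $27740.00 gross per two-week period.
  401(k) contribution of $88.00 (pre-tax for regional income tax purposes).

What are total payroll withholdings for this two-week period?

Regional Income Tax: taxable = $27740.00 − $88.00 = $27652.00
  $1907.94 + 29.5% × ($27652.00 − $12800.00) = $1907.94 + 29.5% × $14852.00 = $6289.28
Medical Insurance Levy: 1.06% × $27652.00 = $293.11
Total: $6289.28 + $293.11 = $6582.39

$6582.39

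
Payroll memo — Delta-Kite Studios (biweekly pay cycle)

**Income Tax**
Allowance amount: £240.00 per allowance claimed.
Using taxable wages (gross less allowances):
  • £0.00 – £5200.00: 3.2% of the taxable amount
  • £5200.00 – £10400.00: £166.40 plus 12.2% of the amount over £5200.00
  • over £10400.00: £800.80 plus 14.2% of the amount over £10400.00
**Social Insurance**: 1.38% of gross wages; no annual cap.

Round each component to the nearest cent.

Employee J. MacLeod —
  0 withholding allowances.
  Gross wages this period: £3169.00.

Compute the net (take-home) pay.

Income Tax: taxable = £3169.00
  3.2% × £3169.00 = £101.41
Social Insurance: 1.38% × £3169.00 = £43.73
Total withheld: £101.41 + £43.73 = £145.14
Net pay: £3169.00 − £145.14 = £3023.86

£3023.86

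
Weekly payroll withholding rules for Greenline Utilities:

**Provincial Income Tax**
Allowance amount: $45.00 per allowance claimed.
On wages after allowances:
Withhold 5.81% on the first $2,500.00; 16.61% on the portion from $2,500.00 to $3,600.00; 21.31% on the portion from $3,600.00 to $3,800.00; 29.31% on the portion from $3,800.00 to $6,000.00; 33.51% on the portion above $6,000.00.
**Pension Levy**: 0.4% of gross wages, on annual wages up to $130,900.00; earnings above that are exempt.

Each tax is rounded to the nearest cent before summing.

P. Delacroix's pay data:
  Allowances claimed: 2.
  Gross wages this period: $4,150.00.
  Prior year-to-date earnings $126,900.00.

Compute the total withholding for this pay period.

Provincial Income Tax: taxable = $4,150.00 − 2×$45.00 = $4,060.00
  $370.58 + 29.31% × ($4,060.00 − $3,800.00) = $370.58 + 29.31% × $260.00 = $446.79
Pension Levy: cap $130,900.00 − YTD $126,900.00 = $4,000.00 subject; 0.4% × $4,000.00 = $16.00
Total: $446.79 + $16.00 = $462.79

$462.79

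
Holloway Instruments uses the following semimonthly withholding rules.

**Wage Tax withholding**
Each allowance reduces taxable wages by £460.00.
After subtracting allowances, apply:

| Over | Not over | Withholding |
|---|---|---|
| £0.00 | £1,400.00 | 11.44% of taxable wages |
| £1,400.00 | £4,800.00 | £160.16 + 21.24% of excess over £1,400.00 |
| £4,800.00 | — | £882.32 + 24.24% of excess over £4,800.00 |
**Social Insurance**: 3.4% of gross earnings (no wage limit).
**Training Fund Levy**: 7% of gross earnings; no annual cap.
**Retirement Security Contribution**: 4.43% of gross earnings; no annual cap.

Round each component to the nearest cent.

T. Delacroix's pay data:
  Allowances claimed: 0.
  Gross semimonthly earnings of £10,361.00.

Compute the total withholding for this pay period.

£3,766.84

Wage Tax: taxable = £10,361.00
  £882.32 + 24.24% × (£10,361.00 − £4,800.00) = £882.32 + 24.24% × £5,561.00 = £2,230.31
Social Insurance: 3.4% × £10,361.00 = £352.27
Training Fund Levy: 7% × £10,361.00 = £725.27
Retirement Security Contribution: 4.43% × £10,361.00 = £458.99
Total: £2,230.31 + £352.27 + £725.27 + £458.99 = £3,766.84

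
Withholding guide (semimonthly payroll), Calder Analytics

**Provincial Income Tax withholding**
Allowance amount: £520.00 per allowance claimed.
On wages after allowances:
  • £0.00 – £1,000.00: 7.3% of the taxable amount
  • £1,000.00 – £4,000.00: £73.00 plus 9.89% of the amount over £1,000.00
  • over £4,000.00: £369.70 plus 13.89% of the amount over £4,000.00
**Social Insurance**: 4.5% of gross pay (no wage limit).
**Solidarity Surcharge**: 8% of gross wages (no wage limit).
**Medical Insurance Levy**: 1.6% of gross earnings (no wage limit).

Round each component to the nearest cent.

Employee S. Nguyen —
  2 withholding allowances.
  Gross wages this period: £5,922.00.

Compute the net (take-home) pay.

Provincial Income Tax: taxable = £5,922.00 − 2×£520.00 = £4,882.00
  £369.70 + 13.89% × (£4,882.00 − £4,000.00) = £369.70 + 13.89% × £882.00 = £492.21
Social Insurance: 4.5% × £5,922.00 = £266.49
Solidarity Surcharge: 8% × £5,922.00 = £473.76
Medical Insurance Levy: 1.6% × £5,922.00 = £94.75
Total withheld: £492.21 + £266.49 + £473.76 + £94.75 = £1,327.21
Net pay: £5,922.00 − £1,327.21 = £4,594.79

£4,594.79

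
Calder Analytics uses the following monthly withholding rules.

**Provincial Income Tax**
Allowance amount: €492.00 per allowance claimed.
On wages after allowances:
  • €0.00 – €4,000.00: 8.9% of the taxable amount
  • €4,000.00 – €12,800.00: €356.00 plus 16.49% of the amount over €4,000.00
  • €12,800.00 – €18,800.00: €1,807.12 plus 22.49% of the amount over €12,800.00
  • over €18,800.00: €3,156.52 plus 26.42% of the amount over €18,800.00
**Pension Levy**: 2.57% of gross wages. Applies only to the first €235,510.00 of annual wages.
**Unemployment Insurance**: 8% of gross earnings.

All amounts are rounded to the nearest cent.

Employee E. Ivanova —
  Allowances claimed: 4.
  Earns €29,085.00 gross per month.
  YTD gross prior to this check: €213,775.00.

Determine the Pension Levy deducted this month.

€558.59

Pension Levy: cap €235,510.00 − YTD €213,775.00 = €21,735.00 subject; 2.57% × €21,735.00 = €558.59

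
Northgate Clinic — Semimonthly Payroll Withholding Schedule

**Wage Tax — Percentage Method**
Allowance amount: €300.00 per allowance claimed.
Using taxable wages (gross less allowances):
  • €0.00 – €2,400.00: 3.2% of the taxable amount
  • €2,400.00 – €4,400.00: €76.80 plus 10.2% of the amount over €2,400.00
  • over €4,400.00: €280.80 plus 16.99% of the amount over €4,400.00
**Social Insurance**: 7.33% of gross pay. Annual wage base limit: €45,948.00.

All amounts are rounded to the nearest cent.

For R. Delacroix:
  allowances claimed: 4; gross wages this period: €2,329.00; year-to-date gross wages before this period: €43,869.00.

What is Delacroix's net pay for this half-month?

Wage Tax: taxable = €2,329.00 − 4×€300.00 = €1,129.00
  3.2% × €1,129.00 = €36.13
Social Insurance: cap €45,948.00 − YTD €43,869.00 = €2,079.00 subject; 7.33% × €2,079.00 = €152.39
Total withheld: €36.13 + €152.39 = €188.52
Net pay: €2,329.00 − €188.52 = €2,140.48

€2,140.48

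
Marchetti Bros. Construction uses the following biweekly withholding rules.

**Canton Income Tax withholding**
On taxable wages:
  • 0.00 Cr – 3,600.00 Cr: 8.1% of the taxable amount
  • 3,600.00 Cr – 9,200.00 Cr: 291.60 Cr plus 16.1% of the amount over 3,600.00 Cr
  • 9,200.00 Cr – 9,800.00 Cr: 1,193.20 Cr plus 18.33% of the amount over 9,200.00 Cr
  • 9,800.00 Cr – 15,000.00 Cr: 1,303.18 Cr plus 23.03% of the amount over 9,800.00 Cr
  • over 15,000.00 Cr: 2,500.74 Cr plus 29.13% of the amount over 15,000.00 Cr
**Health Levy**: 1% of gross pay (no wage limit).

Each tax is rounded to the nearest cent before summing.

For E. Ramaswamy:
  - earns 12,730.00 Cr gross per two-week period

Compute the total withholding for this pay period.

2,105.26 Cr

Canton Income Tax: taxable = 12,730.00 Cr
  1,303.18 Cr + 23.03% × (12,730.00 Cr − 9,800.00 Cr) = 1,303.18 Cr + 23.03% × 2,930.00 Cr = 1,977.96 Cr
Health Levy: 1% × 12,730.00 Cr = 127.30 Cr
Total: 1,977.96 Cr + 127.30 Cr = 2,105.26 Cr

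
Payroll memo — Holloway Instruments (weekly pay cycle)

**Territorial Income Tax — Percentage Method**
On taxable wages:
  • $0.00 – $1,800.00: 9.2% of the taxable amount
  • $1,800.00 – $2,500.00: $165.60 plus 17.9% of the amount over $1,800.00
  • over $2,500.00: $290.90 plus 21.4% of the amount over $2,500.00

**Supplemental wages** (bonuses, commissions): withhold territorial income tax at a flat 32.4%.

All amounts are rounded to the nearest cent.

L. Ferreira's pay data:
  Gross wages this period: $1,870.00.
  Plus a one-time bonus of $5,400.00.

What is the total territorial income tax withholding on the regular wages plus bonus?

Territorial Income Tax: taxable = $1,870.00
  $165.60 + 17.9% × ($1,870.00 − $1,800.00) = $165.60 + 17.9% × $70.00 = $178.13
Supplemental (32.4% flat on bonus): 32.4% × $5,400.00 = $1,749.60
Total territorial income tax: $178.13 + $1,749.60 = $1,927.73

$1,927.73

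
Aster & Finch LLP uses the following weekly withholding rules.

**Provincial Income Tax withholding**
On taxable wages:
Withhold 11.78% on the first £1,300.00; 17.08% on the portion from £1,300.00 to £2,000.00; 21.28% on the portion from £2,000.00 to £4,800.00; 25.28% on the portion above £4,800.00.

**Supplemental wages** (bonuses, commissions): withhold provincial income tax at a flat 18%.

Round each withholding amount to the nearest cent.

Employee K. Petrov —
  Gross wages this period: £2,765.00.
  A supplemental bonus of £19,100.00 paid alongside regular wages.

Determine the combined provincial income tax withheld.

Provincial Income Tax: taxable = £2,765.00
  £272.70 + 21.28% × (£2,765.00 − £2,000.00) = £272.70 + 21.28% × £765.00 = £435.49
Supplemental (18% flat on bonus): 18% × £19,100.00 = £3,438.00
Total provincial income tax: £435.49 + £3,438.00 = £3,873.49

£3,873.49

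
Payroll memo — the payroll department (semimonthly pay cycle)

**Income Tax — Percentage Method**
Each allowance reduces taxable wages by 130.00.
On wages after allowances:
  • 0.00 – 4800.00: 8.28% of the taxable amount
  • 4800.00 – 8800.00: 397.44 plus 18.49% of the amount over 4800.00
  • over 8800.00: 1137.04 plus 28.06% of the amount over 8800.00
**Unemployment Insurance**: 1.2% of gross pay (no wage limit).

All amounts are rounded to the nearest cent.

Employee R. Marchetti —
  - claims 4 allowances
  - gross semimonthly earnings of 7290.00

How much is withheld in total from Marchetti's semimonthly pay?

849.17

Income Tax: taxable = 7290.00 − 4×130.00 = 6770.00
  397.44 + 18.49% × (6770.00 − 4800.00) = 397.44 + 18.49% × 1970.00 = 761.69
Unemployment Insurance: 1.2% × 7290.00 = 87.48
Total: 761.69 + 87.48 = 849.17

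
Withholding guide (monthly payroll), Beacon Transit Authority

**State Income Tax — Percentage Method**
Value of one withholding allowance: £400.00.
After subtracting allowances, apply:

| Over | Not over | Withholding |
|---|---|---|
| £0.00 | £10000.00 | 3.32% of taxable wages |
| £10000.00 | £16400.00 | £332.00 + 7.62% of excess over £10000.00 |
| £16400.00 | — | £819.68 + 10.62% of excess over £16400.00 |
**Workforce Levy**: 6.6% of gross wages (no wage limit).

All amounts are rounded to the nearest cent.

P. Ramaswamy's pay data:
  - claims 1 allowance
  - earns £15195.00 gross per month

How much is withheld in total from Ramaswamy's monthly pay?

£1700.25

State Income Tax: taxable = £15195.00 − 1×£400.00 = £14795.00
  £332.00 + 7.62% × (£14795.00 − £10000.00) = £332.00 + 7.62% × £4795.00 = £697.38
Workforce Levy: 6.6% × £15195.00 = £1002.87
Total: £697.38 + £1002.87 = £1700.25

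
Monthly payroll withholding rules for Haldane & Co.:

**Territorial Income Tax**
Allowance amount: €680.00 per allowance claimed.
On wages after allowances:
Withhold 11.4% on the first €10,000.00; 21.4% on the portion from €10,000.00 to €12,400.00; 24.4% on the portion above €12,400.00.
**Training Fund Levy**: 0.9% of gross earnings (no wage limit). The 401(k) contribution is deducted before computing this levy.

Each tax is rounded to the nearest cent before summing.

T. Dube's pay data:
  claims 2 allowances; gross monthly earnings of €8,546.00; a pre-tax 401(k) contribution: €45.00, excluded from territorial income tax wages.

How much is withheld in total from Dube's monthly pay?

Territorial Income Tax: taxable = €8,546.00 − €45.00 − 2×€680.00 = €7,141.00
  11.4% × €7,141.00 = €814.07
Training Fund Levy: 0.9% × €8,501.00 = €76.51
Total: €814.07 + €76.51 = €890.58

€890.58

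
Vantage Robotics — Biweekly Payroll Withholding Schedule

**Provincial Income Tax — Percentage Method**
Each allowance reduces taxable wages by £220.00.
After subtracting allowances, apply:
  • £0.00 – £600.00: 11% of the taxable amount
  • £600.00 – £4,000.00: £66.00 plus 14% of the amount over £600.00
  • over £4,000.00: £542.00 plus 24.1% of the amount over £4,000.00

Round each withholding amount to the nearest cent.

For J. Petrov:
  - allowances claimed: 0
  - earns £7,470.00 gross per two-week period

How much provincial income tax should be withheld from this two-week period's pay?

Provincial Income Tax: taxable = £7,470.00
  £542.00 + 24.1% × (£7,470.00 − £4,000.00) = £542.00 + 24.1% × £3,470.00 = £1,378.27

£1,378.27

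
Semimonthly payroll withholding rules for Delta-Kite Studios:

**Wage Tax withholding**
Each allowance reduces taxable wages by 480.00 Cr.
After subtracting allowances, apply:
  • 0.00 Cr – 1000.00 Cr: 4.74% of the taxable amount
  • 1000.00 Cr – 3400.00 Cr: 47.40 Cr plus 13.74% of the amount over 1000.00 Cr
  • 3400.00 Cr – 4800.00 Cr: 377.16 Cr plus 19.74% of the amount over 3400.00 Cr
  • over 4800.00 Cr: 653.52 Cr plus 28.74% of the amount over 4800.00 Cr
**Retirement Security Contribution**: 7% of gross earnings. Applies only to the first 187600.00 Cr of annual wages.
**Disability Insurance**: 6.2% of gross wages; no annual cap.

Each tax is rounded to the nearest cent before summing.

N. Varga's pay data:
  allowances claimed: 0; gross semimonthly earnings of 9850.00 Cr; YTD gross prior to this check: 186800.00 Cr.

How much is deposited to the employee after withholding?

Wage Tax: taxable = 9850.00 Cr
  653.52 Cr + 28.74% × (9850.00 Cr − 4800.00 Cr) = 653.52 Cr + 28.74% × 5050.00 Cr = 2104.89 Cr
Retirement Security Contribution: cap 187600.00 Cr − YTD 186800.00 Cr = 800.00 Cr subject; 7% × 800.00 Cr = 56.00 Cr
Disability Insurance: 6.2% × 9850.00 Cr = 610.70 Cr
Total withheld: 2104.89 Cr + 56.00 Cr + 610.70 Cr = 2771.59 Cr
Net pay: 9850.00 Cr − 2771.59 Cr = 7078.41 Cr

7078.41 Cr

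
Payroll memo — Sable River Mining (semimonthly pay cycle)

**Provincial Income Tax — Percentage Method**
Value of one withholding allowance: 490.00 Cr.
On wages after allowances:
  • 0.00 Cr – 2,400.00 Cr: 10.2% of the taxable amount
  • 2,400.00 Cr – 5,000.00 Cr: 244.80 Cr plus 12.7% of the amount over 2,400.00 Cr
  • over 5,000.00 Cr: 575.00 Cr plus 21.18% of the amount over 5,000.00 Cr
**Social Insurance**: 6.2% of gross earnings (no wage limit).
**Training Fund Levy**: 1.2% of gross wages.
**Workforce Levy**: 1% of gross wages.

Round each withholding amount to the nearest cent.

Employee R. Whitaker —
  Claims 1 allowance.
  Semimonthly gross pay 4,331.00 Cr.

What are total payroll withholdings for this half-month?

791.61 Cr

Provincial Income Tax: taxable = 4,331.00 Cr − 1×490.00 Cr = 3,841.00 Cr
  244.80 Cr + 12.7% × (3,841.00 Cr − 2,400.00 Cr) = 244.80 Cr + 12.7% × 1,441.00 Cr = 427.81 Cr
Social Insurance: 6.2% × 4,331.00 Cr = 268.52 Cr
Training Fund Levy: 1.2% × 4,331.00 Cr = 51.97 Cr
Workforce Levy: 1% × 4,331.00 Cr = 43.31 Cr
Total: 427.81 Cr + 268.52 Cr + 51.97 Cr + 43.31 Cr = 791.61 Cr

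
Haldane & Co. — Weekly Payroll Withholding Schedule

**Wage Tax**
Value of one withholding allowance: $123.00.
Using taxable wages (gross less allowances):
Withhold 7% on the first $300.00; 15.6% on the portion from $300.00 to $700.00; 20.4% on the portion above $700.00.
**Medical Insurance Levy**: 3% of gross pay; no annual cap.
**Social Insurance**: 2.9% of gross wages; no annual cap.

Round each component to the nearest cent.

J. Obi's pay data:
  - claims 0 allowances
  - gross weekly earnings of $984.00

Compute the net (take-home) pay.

$784.60

Wage Tax: taxable = $984.00
  $83.40 + 20.4% × ($984.00 − $700.00) = $83.40 + 20.4% × $284.00 = $141.34
Medical Insurance Levy: 3% × $984.00 = $29.52
Social Insurance: 2.9% × $984.00 = $28.54
Total withheld: $141.34 + $29.52 + $28.54 = $199.40
Net pay: $984.00 − $199.40 = $784.60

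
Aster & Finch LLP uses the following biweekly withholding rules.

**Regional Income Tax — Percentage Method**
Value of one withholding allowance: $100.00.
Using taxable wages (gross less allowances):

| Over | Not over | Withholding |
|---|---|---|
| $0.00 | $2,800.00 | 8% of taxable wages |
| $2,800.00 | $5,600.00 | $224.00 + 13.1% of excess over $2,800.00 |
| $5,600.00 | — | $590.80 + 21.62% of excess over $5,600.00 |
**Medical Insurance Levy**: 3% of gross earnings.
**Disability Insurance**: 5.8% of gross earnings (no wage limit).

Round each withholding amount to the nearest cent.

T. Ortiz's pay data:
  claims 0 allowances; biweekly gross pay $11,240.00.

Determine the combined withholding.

Regional Income Tax: taxable = $11,240.00
  $590.80 + 21.62% × ($11,240.00 − $5,600.00) = $590.80 + 21.62% × $5,640.00 = $1,810.17
Medical Insurance Levy: 3% × $11,240.00 = $337.20
Disability Insurance: 5.8% × $11,240.00 = $651.92
Total: $1,810.17 + $337.20 + $651.92 = $2,799.29

$2,799.29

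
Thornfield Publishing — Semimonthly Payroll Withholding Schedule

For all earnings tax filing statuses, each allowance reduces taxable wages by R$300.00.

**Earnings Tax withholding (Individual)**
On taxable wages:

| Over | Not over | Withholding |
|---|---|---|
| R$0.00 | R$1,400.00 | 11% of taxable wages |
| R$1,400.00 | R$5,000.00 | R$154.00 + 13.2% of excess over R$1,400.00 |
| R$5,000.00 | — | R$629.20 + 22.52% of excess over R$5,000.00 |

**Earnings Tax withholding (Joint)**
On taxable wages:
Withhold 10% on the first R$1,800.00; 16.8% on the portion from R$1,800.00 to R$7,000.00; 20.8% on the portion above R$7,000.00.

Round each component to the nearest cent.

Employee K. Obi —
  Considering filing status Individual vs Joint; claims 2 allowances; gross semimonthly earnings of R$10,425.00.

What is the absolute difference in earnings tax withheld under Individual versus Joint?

R$74.59

Earnings Tax (Individual): taxable = R$10,425.00 − 2×R$300.00 = R$9,825.00
  R$629.20 + 22.52% × (R$9,825.00 − R$5,000.00) = R$629.20 + 22.52% × R$4,825.00 = R$1,715.79
Earnings Tax (Joint): taxable = R$10,425.00 − 2×R$300.00 = R$9,825.00
  R$1,053.60 + 20.8% × (R$9,825.00 − R$7,000.00) = R$1,053.60 + 20.8% × R$2,825.00 = R$1,641.20
Difference: |R$1,715.79 − R$1,641.20| = R$74.59 (higher under Individual)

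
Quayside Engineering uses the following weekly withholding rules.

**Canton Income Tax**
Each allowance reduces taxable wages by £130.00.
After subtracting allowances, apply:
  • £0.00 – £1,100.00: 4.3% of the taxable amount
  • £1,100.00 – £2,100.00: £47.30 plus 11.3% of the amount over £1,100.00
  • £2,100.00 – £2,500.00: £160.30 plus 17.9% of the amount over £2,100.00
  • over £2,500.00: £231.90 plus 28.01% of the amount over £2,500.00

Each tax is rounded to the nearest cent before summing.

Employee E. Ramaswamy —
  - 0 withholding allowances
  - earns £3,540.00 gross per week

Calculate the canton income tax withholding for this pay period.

£523.20

Canton Income Tax: taxable = £3,540.00
  £231.90 + 28.01% × (£3,540.00 − £2,500.00) = £231.90 + 28.01% × £1,040.00 = £523.20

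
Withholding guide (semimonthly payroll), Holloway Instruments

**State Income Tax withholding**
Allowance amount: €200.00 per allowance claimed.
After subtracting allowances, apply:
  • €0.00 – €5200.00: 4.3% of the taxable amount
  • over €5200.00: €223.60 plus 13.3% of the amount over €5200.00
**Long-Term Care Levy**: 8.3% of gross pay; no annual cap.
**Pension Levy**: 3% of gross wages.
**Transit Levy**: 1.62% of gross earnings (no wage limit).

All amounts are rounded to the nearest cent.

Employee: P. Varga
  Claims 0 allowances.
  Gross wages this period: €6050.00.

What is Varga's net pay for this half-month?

State Income Tax: taxable = €6050.00
  €223.60 + 13.3% × (€6050.00 − €5200.00) = €223.60 + 13.3% × €850.00 = €336.65
Long-Term Care Levy: 8.3% × €6050.00 = €502.15
Pension Levy: 3% × €6050.00 = €181.50
Transit Levy: 1.62% × €6050.00 = €98.01
Total withheld: €336.65 + €502.15 + €181.50 + €98.01 = €1118.31
Net pay: €6050.00 − €1118.31 = €4931.69

€4931.69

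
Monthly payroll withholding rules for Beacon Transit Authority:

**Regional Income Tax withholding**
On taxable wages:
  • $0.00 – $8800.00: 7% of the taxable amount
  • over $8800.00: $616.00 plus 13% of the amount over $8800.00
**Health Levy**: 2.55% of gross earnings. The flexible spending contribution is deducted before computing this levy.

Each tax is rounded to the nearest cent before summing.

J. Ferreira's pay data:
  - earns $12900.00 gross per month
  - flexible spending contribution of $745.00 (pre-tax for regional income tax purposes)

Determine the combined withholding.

$1362.10

Regional Income Tax: taxable = $12900.00 − $745.00 = $12155.00
  $616.00 + 13% × ($12155.00 − $8800.00) = $616.00 + 13% × $3355.00 = $1052.15
Health Levy: 2.55% × $12155.00 = $309.95
Total: $1052.15 + $309.95 = $1362.10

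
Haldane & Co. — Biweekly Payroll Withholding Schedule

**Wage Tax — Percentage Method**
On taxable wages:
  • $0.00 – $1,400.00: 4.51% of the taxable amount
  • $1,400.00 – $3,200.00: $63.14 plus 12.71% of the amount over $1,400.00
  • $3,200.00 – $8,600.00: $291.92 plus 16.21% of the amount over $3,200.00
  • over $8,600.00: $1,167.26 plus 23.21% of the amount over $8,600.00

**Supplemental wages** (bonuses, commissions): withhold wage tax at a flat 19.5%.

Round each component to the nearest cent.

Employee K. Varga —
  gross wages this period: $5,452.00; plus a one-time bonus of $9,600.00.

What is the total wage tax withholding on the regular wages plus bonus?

Wage Tax: taxable = $5,452.00
  $291.92 + 16.21% × ($5,452.00 − $3,200.00) = $291.92 + 16.21% × $2,252.00 = $656.97
Supplemental (19.5% flat on bonus): 19.5% × $9,600.00 = $1,872.00
Total wage tax: $656.97 + $1,872.00 = $2,528.97

$2,528.97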